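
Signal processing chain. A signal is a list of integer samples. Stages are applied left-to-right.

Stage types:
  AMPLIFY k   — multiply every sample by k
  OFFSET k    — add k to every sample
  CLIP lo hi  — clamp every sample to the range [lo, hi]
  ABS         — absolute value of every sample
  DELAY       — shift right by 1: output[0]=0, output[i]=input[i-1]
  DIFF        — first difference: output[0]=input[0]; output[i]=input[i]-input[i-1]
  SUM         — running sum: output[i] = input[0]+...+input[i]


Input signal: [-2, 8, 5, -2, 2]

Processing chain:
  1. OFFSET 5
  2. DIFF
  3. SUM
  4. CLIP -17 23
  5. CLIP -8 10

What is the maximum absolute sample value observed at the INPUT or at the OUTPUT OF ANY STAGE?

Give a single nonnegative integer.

Input: [-2, 8, 5, -2, 2] (max |s|=8)
Stage 1 (OFFSET 5): -2+5=3, 8+5=13, 5+5=10, -2+5=3, 2+5=7 -> [3, 13, 10, 3, 7] (max |s|=13)
Stage 2 (DIFF): s[0]=3, 13-3=10, 10-13=-3, 3-10=-7, 7-3=4 -> [3, 10, -3, -7, 4] (max |s|=10)
Stage 3 (SUM): sum[0..0]=3, sum[0..1]=13, sum[0..2]=10, sum[0..3]=3, sum[0..4]=7 -> [3, 13, 10, 3, 7] (max |s|=13)
Stage 4 (CLIP -17 23): clip(3,-17,23)=3, clip(13,-17,23)=13, clip(10,-17,23)=10, clip(3,-17,23)=3, clip(7,-17,23)=7 -> [3, 13, 10, 3, 7] (max |s|=13)
Stage 5 (CLIP -8 10): clip(3,-8,10)=3, clip(13,-8,10)=10, clip(10,-8,10)=10, clip(3,-8,10)=3, clip(7,-8,10)=7 -> [3, 10, 10, 3, 7] (max |s|=10)
Overall max amplitude: 13

Answer: 13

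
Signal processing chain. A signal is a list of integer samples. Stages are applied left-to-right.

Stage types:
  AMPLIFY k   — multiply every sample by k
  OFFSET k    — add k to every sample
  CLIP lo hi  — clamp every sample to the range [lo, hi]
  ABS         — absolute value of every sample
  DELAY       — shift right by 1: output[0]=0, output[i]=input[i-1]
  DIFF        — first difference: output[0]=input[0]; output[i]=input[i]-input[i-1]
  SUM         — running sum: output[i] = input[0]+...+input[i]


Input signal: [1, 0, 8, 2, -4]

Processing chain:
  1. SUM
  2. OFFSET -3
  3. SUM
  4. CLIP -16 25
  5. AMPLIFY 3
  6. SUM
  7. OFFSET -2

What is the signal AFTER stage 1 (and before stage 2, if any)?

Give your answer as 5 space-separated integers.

Answer: 1 1 9 11 7

Derivation:
Input: [1, 0, 8, 2, -4]
Stage 1 (SUM): sum[0..0]=1, sum[0..1]=1, sum[0..2]=9, sum[0..3]=11, sum[0..4]=7 -> [1, 1, 9, 11, 7]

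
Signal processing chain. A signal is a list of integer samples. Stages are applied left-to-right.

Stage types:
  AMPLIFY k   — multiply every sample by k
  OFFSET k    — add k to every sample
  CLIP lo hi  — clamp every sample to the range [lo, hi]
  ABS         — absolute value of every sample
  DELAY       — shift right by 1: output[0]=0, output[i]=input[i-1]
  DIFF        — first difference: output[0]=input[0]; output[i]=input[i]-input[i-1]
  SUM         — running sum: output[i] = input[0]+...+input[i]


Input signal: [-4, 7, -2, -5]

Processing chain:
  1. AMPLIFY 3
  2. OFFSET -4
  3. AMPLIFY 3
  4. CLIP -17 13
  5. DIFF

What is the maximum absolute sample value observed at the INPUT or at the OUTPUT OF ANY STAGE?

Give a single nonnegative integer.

Answer: 57

Derivation:
Input: [-4, 7, -2, -5] (max |s|=7)
Stage 1 (AMPLIFY 3): -4*3=-12, 7*3=21, -2*3=-6, -5*3=-15 -> [-12, 21, -6, -15] (max |s|=21)
Stage 2 (OFFSET -4): -12+-4=-16, 21+-4=17, -6+-4=-10, -15+-4=-19 -> [-16, 17, -10, -19] (max |s|=19)
Stage 3 (AMPLIFY 3): -16*3=-48, 17*3=51, -10*3=-30, -19*3=-57 -> [-48, 51, -30, -57] (max |s|=57)
Stage 4 (CLIP -17 13): clip(-48,-17,13)=-17, clip(51,-17,13)=13, clip(-30,-17,13)=-17, clip(-57,-17,13)=-17 -> [-17, 13, -17, -17] (max |s|=17)
Stage 5 (DIFF): s[0]=-17, 13--17=30, -17-13=-30, -17--17=0 -> [-17, 30, -30, 0] (max |s|=30)
Overall max amplitude: 57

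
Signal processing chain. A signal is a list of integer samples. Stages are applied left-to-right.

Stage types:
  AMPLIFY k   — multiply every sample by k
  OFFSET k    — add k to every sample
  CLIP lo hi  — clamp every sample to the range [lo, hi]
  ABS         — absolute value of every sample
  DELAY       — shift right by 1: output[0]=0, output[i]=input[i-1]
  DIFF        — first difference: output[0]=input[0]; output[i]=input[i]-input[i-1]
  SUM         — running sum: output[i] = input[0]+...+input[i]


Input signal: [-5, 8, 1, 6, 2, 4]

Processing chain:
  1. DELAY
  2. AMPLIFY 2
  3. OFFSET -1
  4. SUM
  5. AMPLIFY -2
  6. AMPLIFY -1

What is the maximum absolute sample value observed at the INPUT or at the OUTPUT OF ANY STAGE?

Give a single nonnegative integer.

Answer: 36

Derivation:
Input: [-5, 8, 1, 6, 2, 4] (max |s|=8)
Stage 1 (DELAY): [0, -5, 8, 1, 6, 2] = [0, -5, 8, 1, 6, 2] -> [0, -5, 8, 1, 6, 2] (max |s|=8)
Stage 2 (AMPLIFY 2): 0*2=0, -5*2=-10, 8*2=16, 1*2=2, 6*2=12, 2*2=4 -> [0, -10, 16, 2, 12, 4] (max |s|=16)
Stage 3 (OFFSET -1): 0+-1=-1, -10+-1=-11, 16+-1=15, 2+-1=1, 12+-1=11, 4+-1=3 -> [-1, -11, 15, 1, 11, 3] (max |s|=15)
Stage 4 (SUM): sum[0..0]=-1, sum[0..1]=-12, sum[0..2]=3, sum[0..3]=4, sum[0..4]=15, sum[0..5]=18 -> [-1, -12, 3, 4, 15, 18] (max |s|=18)
Stage 5 (AMPLIFY -2): -1*-2=2, -12*-2=24, 3*-2=-6, 4*-2=-8, 15*-2=-30, 18*-2=-36 -> [2, 24, -6, -8, -30, -36] (max |s|=36)
Stage 6 (AMPLIFY -1): 2*-1=-2, 24*-1=-24, -6*-1=6, -8*-1=8, -30*-1=30, -36*-1=36 -> [-2, -24, 6, 8, 30, 36] (max |s|=36)
Overall max amplitude: 36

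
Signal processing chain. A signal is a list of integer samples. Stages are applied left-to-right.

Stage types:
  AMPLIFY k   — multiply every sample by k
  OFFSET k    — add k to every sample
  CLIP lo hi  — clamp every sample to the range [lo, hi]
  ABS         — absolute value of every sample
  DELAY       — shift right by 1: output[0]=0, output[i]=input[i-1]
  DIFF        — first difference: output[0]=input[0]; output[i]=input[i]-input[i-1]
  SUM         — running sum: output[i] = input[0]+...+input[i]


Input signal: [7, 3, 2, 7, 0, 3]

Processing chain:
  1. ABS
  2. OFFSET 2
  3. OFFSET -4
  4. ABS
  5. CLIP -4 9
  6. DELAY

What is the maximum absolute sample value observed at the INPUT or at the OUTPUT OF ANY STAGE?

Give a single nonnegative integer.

Input: [7, 3, 2, 7, 0, 3] (max |s|=7)
Stage 1 (ABS): |7|=7, |3|=3, |2|=2, |7|=7, |0|=0, |3|=3 -> [7, 3, 2, 7, 0, 3] (max |s|=7)
Stage 2 (OFFSET 2): 7+2=9, 3+2=5, 2+2=4, 7+2=9, 0+2=2, 3+2=5 -> [9, 5, 4, 9, 2, 5] (max |s|=9)
Stage 3 (OFFSET -4): 9+-4=5, 5+-4=1, 4+-4=0, 9+-4=5, 2+-4=-2, 5+-4=1 -> [5, 1, 0, 5, -2, 1] (max |s|=5)
Stage 4 (ABS): |5|=5, |1|=1, |0|=0, |5|=5, |-2|=2, |1|=1 -> [5, 1, 0, 5, 2, 1] (max |s|=5)
Stage 5 (CLIP -4 9): clip(5,-4,9)=5, clip(1,-4,9)=1, clip(0,-4,9)=0, clip(5,-4,9)=5, clip(2,-4,9)=2, clip(1,-4,9)=1 -> [5, 1, 0, 5, 2, 1] (max |s|=5)
Stage 6 (DELAY): [0, 5, 1, 0, 5, 2] = [0, 5, 1, 0, 5, 2] -> [0, 5, 1, 0, 5, 2] (max |s|=5)
Overall max amplitude: 9

Answer: 9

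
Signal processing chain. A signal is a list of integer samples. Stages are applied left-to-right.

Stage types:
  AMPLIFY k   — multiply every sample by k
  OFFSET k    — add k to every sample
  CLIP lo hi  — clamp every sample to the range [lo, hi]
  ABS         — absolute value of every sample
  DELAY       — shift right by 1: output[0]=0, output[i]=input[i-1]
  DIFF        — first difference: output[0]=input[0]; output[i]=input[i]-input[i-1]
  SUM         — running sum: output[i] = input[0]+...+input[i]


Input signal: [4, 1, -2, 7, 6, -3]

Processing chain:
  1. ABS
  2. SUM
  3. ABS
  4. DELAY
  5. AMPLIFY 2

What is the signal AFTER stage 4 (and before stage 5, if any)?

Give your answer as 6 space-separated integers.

Input: [4, 1, -2, 7, 6, -3]
Stage 1 (ABS): |4|=4, |1|=1, |-2|=2, |7|=7, |6|=6, |-3|=3 -> [4, 1, 2, 7, 6, 3]
Stage 2 (SUM): sum[0..0]=4, sum[0..1]=5, sum[0..2]=7, sum[0..3]=14, sum[0..4]=20, sum[0..5]=23 -> [4, 5, 7, 14, 20, 23]
Stage 3 (ABS): |4|=4, |5|=5, |7|=7, |14|=14, |20|=20, |23|=23 -> [4, 5, 7, 14, 20, 23]
Stage 4 (DELAY): [0, 4, 5, 7, 14, 20] = [0, 4, 5, 7, 14, 20] -> [0, 4, 5, 7, 14, 20]

Answer: 0 4 5 7 14 20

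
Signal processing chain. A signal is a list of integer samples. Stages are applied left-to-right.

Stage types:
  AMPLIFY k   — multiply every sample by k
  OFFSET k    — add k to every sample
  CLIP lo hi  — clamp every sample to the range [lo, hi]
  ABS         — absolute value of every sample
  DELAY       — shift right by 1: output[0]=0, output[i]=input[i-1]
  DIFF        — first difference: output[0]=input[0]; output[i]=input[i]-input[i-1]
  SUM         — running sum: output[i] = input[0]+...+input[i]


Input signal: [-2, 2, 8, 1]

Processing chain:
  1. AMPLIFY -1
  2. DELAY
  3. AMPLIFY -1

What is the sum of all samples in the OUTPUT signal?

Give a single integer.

Input: [-2, 2, 8, 1]
Stage 1 (AMPLIFY -1): -2*-1=2, 2*-1=-2, 8*-1=-8, 1*-1=-1 -> [2, -2, -8, -1]
Stage 2 (DELAY): [0, 2, -2, -8] = [0, 2, -2, -8] -> [0, 2, -2, -8]
Stage 3 (AMPLIFY -1): 0*-1=0, 2*-1=-2, -2*-1=2, -8*-1=8 -> [0, -2, 2, 8]
Output sum: 8

Answer: 8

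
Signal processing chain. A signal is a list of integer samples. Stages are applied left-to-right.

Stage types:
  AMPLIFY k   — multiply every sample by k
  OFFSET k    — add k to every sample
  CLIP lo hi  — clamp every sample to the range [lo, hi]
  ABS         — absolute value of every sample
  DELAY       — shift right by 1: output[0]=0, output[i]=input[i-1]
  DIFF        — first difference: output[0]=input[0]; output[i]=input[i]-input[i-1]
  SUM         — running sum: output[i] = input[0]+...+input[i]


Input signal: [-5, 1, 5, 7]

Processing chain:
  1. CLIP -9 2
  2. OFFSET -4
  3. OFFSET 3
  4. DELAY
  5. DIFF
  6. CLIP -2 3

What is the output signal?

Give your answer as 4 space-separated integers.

Answer: 0 -2 3 1

Derivation:
Input: [-5, 1, 5, 7]
Stage 1 (CLIP -9 2): clip(-5,-9,2)=-5, clip(1,-9,2)=1, clip(5,-9,2)=2, clip(7,-9,2)=2 -> [-5, 1, 2, 2]
Stage 2 (OFFSET -4): -5+-4=-9, 1+-4=-3, 2+-4=-2, 2+-4=-2 -> [-9, -3, -2, -2]
Stage 3 (OFFSET 3): -9+3=-6, -3+3=0, -2+3=1, -2+3=1 -> [-6, 0, 1, 1]
Stage 4 (DELAY): [0, -6, 0, 1] = [0, -6, 0, 1] -> [0, -6, 0, 1]
Stage 5 (DIFF): s[0]=0, -6-0=-6, 0--6=6, 1-0=1 -> [0, -6, 6, 1]
Stage 6 (CLIP -2 3): clip(0,-2,3)=0, clip(-6,-2,3)=-2, clip(6,-2,3)=3, clip(1,-2,3)=1 -> [0, -2, 3, 1]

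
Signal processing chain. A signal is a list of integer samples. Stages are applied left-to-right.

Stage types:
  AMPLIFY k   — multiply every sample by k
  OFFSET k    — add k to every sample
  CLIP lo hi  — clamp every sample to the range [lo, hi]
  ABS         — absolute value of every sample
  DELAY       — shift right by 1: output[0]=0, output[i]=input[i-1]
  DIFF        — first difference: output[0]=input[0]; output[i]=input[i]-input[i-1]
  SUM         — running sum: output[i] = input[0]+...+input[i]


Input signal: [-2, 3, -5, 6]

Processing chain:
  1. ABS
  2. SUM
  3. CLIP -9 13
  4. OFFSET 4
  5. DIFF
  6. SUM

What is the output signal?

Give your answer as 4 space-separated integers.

Input: [-2, 3, -5, 6]
Stage 1 (ABS): |-2|=2, |3|=3, |-5|=5, |6|=6 -> [2, 3, 5, 6]
Stage 2 (SUM): sum[0..0]=2, sum[0..1]=5, sum[0..2]=10, sum[0..3]=16 -> [2, 5, 10, 16]
Stage 3 (CLIP -9 13): clip(2,-9,13)=2, clip(5,-9,13)=5, clip(10,-9,13)=10, clip(16,-9,13)=13 -> [2, 5, 10, 13]
Stage 4 (OFFSET 4): 2+4=6, 5+4=9, 10+4=14, 13+4=17 -> [6, 9, 14, 17]
Stage 5 (DIFF): s[0]=6, 9-6=3, 14-9=5, 17-14=3 -> [6, 3, 5, 3]
Stage 6 (SUM): sum[0..0]=6, sum[0..1]=9, sum[0..2]=14, sum[0..3]=17 -> [6, 9, 14, 17]

Answer: 6 9 14 17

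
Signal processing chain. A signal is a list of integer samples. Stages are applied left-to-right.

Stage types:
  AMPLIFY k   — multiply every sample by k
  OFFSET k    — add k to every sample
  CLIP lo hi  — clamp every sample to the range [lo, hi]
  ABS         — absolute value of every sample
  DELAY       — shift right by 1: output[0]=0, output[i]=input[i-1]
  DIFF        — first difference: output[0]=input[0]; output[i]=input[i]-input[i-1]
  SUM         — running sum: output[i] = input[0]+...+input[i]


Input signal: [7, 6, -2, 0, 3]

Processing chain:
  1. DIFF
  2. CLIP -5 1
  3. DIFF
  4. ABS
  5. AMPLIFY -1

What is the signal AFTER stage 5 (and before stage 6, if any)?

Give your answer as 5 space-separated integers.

Answer: -1 -2 -4 -6 0

Derivation:
Input: [7, 6, -2, 0, 3]
Stage 1 (DIFF): s[0]=7, 6-7=-1, -2-6=-8, 0--2=2, 3-0=3 -> [7, -1, -8, 2, 3]
Stage 2 (CLIP -5 1): clip(7,-5,1)=1, clip(-1,-5,1)=-1, clip(-8,-5,1)=-5, clip(2,-5,1)=1, clip(3,-5,1)=1 -> [1, -1, -5, 1, 1]
Stage 3 (DIFF): s[0]=1, -1-1=-2, -5--1=-4, 1--5=6, 1-1=0 -> [1, -2, -4, 6, 0]
Stage 4 (ABS): |1|=1, |-2|=2, |-4|=4, |6|=6, |0|=0 -> [1, 2, 4, 6, 0]
Stage 5 (AMPLIFY -1): 1*-1=-1, 2*-1=-2, 4*-1=-4, 6*-1=-6, 0*-1=0 -> [-1, -2, -4, -6, 0]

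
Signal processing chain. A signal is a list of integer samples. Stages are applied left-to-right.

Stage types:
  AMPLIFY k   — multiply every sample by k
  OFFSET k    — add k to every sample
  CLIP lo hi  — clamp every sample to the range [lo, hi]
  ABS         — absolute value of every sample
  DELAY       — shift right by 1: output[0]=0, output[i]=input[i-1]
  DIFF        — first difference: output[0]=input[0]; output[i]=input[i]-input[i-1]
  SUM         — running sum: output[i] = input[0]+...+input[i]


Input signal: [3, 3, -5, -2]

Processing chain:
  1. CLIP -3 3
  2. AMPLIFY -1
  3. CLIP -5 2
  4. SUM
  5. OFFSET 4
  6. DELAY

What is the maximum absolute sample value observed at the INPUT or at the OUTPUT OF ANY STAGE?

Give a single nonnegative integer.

Answer: 6

Derivation:
Input: [3, 3, -5, -2] (max |s|=5)
Stage 1 (CLIP -3 3): clip(3,-3,3)=3, clip(3,-3,3)=3, clip(-5,-3,3)=-3, clip(-2,-3,3)=-2 -> [3, 3, -3, -2] (max |s|=3)
Stage 2 (AMPLIFY -1): 3*-1=-3, 3*-1=-3, -3*-1=3, -2*-1=2 -> [-3, -3, 3, 2] (max |s|=3)
Stage 3 (CLIP -5 2): clip(-3,-5,2)=-3, clip(-3,-5,2)=-3, clip(3,-5,2)=2, clip(2,-5,2)=2 -> [-3, -3, 2, 2] (max |s|=3)
Stage 4 (SUM): sum[0..0]=-3, sum[0..1]=-6, sum[0..2]=-4, sum[0..3]=-2 -> [-3, -6, -4, -2] (max |s|=6)
Stage 5 (OFFSET 4): -3+4=1, -6+4=-2, -4+4=0, -2+4=2 -> [1, -2, 0, 2] (max |s|=2)
Stage 6 (DELAY): [0, 1, -2, 0] = [0, 1, -2, 0] -> [0, 1, -2, 0] (max |s|=2)
Overall max amplitude: 6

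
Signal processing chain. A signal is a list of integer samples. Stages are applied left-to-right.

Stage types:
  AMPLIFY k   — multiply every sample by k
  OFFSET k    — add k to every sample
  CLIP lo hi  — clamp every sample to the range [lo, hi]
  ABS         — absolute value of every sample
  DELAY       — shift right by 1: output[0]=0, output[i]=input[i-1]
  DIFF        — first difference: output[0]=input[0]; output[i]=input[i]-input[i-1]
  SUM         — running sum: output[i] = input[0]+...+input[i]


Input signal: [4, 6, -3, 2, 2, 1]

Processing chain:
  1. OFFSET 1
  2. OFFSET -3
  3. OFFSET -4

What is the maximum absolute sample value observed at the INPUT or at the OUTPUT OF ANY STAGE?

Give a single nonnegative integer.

Answer: 9

Derivation:
Input: [4, 6, -3, 2, 2, 1] (max |s|=6)
Stage 1 (OFFSET 1): 4+1=5, 6+1=7, -3+1=-2, 2+1=3, 2+1=3, 1+1=2 -> [5, 7, -2, 3, 3, 2] (max |s|=7)
Stage 2 (OFFSET -3): 5+-3=2, 7+-3=4, -2+-3=-5, 3+-3=0, 3+-3=0, 2+-3=-1 -> [2, 4, -5, 0, 0, -1] (max |s|=5)
Stage 3 (OFFSET -4): 2+-4=-2, 4+-4=0, -5+-4=-9, 0+-4=-4, 0+-4=-4, -1+-4=-5 -> [-2, 0, -9, -4, -4, -5] (max |s|=9)
Overall max amplitude: 9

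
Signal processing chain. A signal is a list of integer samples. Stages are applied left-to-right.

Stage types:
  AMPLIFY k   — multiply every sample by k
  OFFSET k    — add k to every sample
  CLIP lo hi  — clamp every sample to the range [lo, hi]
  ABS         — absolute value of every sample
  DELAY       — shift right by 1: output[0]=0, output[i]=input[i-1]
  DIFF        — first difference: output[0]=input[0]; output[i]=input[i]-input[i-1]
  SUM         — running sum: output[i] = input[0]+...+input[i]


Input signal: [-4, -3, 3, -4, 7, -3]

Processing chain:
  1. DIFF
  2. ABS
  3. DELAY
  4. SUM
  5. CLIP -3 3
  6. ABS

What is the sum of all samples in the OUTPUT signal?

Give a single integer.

Input: [-4, -3, 3, -4, 7, -3]
Stage 1 (DIFF): s[0]=-4, -3--4=1, 3--3=6, -4-3=-7, 7--4=11, -3-7=-10 -> [-4, 1, 6, -7, 11, -10]
Stage 2 (ABS): |-4|=4, |1|=1, |6|=6, |-7|=7, |11|=11, |-10|=10 -> [4, 1, 6, 7, 11, 10]
Stage 3 (DELAY): [0, 4, 1, 6, 7, 11] = [0, 4, 1, 6, 7, 11] -> [0, 4, 1, 6, 7, 11]
Stage 4 (SUM): sum[0..0]=0, sum[0..1]=4, sum[0..2]=5, sum[0..3]=11, sum[0..4]=18, sum[0..5]=29 -> [0, 4, 5, 11, 18, 29]
Stage 5 (CLIP -3 3): clip(0,-3,3)=0, clip(4,-3,3)=3, clip(5,-3,3)=3, clip(11,-3,3)=3, clip(18,-3,3)=3, clip(29,-3,3)=3 -> [0, 3, 3, 3, 3, 3]
Stage 6 (ABS): |0|=0, |3|=3, |3|=3, |3|=3, |3|=3, |3|=3 -> [0, 3, 3, 3, 3, 3]
Output sum: 15

Answer: 15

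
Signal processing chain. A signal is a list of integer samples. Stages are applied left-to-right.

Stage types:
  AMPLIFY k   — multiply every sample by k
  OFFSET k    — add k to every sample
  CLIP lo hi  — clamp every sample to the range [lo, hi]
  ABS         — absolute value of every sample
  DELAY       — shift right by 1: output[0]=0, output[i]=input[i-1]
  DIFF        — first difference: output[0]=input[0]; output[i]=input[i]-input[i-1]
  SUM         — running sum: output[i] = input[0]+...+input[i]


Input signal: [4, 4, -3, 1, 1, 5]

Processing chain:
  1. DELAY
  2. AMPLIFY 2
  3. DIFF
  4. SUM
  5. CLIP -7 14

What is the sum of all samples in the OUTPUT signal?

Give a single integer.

Answer: 14

Derivation:
Input: [4, 4, -3, 1, 1, 5]
Stage 1 (DELAY): [0, 4, 4, -3, 1, 1] = [0, 4, 4, -3, 1, 1] -> [0, 4, 4, -3, 1, 1]
Stage 2 (AMPLIFY 2): 0*2=0, 4*2=8, 4*2=8, -3*2=-6, 1*2=2, 1*2=2 -> [0, 8, 8, -6, 2, 2]
Stage 3 (DIFF): s[0]=0, 8-0=8, 8-8=0, -6-8=-14, 2--6=8, 2-2=0 -> [0, 8, 0, -14, 8, 0]
Stage 4 (SUM): sum[0..0]=0, sum[0..1]=8, sum[0..2]=8, sum[0..3]=-6, sum[0..4]=2, sum[0..5]=2 -> [0, 8, 8, -6, 2, 2]
Stage 5 (CLIP -7 14): clip(0,-7,14)=0, clip(8,-7,14)=8, clip(8,-7,14)=8, clip(-6,-7,14)=-6, clip(2,-7,14)=2, clip(2,-7,14)=2 -> [0, 8, 8, -6, 2, 2]
Output sum: 14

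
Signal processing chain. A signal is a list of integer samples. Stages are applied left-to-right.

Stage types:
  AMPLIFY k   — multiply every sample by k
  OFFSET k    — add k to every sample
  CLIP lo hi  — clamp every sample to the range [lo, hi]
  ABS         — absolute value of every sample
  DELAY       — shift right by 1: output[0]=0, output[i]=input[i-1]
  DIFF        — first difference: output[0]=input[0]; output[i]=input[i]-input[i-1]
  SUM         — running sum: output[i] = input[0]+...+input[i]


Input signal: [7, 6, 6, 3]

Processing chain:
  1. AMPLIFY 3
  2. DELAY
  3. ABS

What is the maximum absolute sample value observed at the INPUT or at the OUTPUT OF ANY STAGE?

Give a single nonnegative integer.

Input: [7, 6, 6, 3] (max |s|=7)
Stage 1 (AMPLIFY 3): 7*3=21, 6*3=18, 6*3=18, 3*3=9 -> [21, 18, 18, 9] (max |s|=21)
Stage 2 (DELAY): [0, 21, 18, 18] = [0, 21, 18, 18] -> [0, 21, 18, 18] (max |s|=21)
Stage 3 (ABS): |0|=0, |21|=21, |18|=18, |18|=18 -> [0, 21, 18, 18] (max |s|=21)
Overall max amplitude: 21

Answer: 21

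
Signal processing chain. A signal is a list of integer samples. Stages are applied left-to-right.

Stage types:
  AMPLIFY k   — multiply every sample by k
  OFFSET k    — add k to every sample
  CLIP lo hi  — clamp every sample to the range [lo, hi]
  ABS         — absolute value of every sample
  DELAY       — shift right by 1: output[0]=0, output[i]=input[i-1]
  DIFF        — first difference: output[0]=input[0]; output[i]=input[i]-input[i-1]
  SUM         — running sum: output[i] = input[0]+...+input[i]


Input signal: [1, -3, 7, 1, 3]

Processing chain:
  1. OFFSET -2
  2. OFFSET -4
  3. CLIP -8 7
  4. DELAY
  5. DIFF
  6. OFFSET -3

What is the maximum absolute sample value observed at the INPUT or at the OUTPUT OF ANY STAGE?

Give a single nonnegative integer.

Input: [1, -3, 7, 1, 3] (max |s|=7)
Stage 1 (OFFSET -2): 1+-2=-1, -3+-2=-5, 7+-2=5, 1+-2=-1, 3+-2=1 -> [-1, -5, 5, -1, 1] (max |s|=5)
Stage 2 (OFFSET -4): -1+-4=-5, -5+-4=-9, 5+-4=1, -1+-4=-5, 1+-4=-3 -> [-5, -9, 1, -5, -3] (max |s|=9)
Stage 3 (CLIP -8 7): clip(-5,-8,7)=-5, clip(-9,-8,7)=-8, clip(1,-8,7)=1, clip(-5,-8,7)=-5, clip(-3,-8,7)=-3 -> [-5, -8, 1, -5, -3] (max |s|=8)
Stage 4 (DELAY): [0, -5, -8, 1, -5] = [0, -5, -8, 1, -5] -> [0, -5, -8, 1, -5] (max |s|=8)
Stage 5 (DIFF): s[0]=0, -5-0=-5, -8--5=-3, 1--8=9, -5-1=-6 -> [0, -5, -3, 9, -6] (max |s|=9)
Stage 6 (OFFSET -3): 0+-3=-3, -5+-3=-8, -3+-3=-6, 9+-3=6, -6+-3=-9 -> [-3, -8, -6, 6, -9] (max |s|=9)
Overall max amplitude: 9

Answer: 9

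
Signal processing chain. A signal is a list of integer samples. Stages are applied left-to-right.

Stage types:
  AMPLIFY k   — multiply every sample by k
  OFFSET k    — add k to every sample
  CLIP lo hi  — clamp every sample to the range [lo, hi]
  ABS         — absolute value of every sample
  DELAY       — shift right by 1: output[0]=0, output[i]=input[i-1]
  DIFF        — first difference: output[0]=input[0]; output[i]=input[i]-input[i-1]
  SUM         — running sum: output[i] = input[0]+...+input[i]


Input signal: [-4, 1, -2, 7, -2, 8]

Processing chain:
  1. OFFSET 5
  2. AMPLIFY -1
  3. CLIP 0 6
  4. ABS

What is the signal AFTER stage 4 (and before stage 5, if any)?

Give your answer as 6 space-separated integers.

Answer: 0 0 0 0 0 0

Derivation:
Input: [-4, 1, -2, 7, -2, 8]
Stage 1 (OFFSET 5): -4+5=1, 1+5=6, -2+5=3, 7+5=12, -2+5=3, 8+5=13 -> [1, 6, 3, 12, 3, 13]
Stage 2 (AMPLIFY -1): 1*-1=-1, 6*-1=-6, 3*-1=-3, 12*-1=-12, 3*-1=-3, 13*-1=-13 -> [-1, -6, -3, -12, -3, -13]
Stage 3 (CLIP 0 6): clip(-1,0,6)=0, clip(-6,0,6)=0, clip(-3,0,6)=0, clip(-12,0,6)=0, clip(-3,0,6)=0, clip(-13,0,6)=0 -> [0, 0, 0, 0, 0, 0]
Stage 4 (ABS): |0|=0, |0|=0, |0|=0, |0|=0, |0|=0, |0|=0 -> [0, 0, 0, 0, 0, 0]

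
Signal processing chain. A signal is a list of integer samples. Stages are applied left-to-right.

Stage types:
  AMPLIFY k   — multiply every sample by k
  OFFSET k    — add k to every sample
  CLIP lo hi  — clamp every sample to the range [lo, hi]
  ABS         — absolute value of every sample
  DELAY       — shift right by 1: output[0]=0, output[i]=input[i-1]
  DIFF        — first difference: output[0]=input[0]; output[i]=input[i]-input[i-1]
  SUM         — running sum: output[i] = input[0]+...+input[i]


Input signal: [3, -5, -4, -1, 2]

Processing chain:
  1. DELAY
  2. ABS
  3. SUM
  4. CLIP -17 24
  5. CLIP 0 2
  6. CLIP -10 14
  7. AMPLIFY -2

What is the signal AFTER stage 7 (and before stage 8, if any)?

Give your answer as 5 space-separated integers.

Answer: 0 -4 -4 -4 -4

Derivation:
Input: [3, -5, -4, -1, 2]
Stage 1 (DELAY): [0, 3, -5, -4, -1] = [0, 3, -5, -4, -1] -> [0, 3, -5, -4, -1]
Stage 2 (ABS): |0|=0, |3|=3, |-5|=5, |-4|=4, |-1|=1 -> [0, 3, 5, 4, 1]
Stage 3 (SUM): sum[0..0]=0, sum[0..1]=3, sum[0..2]=8, sum[0..3]=12, sum[0..4]=13 -> [0, 3, 8, 12, 13]
Stage 4 (CLIP -17 24): clip(0,-17,24)=0, clip(3,-17,24)=3, clip(8,-17,24)=8, clip(12,-17,24)=12, clip(13,-17,24)=13 -> [0, 3, 8, 12, 13]
Stage 5 (CLIP 0 2): clip(0,0,2)=0, clip(3,0,2)=2, clip(8,0,2)=2, clip(12,0,2)=2, clip(13,0,2)=2 -> [0, 2, 2, 2, 2]
Stage 6 (CLIP -10 14): clip(0,-10,14)=0, clip(2,-10,14)=2, clip(2,-10,14)=2, clip(2,-10,14)=2, clip(2,-10,14)=2 -> [0, 2, 2, 2, 2]
Stage 7 (AMPLIFY -2): 0*-2=0, 2*-2=-4, 2*-2=-4, 2*-2=-4, 2*-2=-4 -> [0, -4, -4, -4, -4]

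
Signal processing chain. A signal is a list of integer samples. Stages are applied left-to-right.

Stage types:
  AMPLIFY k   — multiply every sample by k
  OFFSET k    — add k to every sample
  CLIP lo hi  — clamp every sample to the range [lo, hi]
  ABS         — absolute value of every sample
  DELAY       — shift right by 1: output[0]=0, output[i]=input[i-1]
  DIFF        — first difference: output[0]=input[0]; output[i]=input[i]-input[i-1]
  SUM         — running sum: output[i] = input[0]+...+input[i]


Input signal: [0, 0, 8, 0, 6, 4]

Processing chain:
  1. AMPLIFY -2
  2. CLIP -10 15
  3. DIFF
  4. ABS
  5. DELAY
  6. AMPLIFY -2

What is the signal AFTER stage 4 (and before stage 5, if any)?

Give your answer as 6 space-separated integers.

Answer: 0 0 10 10 10 2

Derivation:
Input: [0, 0, 8, 0, 6, 4]
Stage 1 (AMPLIFY -2): 0*-2=0, 0*-2=0, 8*-2=-16, 0*-2=0, 6*-2=-12, 4*-2=-8 -> [0, 0, -16, 0, -12, -8]
Stage 2 (CLIP -10 15): clip(0,-10,15)=0, clip(0,-10,15)=0, clip(-16,-10,15)=-10, clip(0,-10,15)=0, clip(-12,-10,15)=-10, clip(-8,-10,15)=-8 -> [0, 0, -10, 0, -10, -8]
Stage 3 (DIFF): s[0]=0, 0-0=0, -10-0=-10, 0--10=10, -10-0=-10, -8--10=2 -> [0, 0, -10, 10, -10, 2]
Stage 4 (ABS): |0|=0, |0|=0, |-10|=10, |10|=10, |-10|=10, |2|=2 -> [0, 0, 10, 10, 10, 2]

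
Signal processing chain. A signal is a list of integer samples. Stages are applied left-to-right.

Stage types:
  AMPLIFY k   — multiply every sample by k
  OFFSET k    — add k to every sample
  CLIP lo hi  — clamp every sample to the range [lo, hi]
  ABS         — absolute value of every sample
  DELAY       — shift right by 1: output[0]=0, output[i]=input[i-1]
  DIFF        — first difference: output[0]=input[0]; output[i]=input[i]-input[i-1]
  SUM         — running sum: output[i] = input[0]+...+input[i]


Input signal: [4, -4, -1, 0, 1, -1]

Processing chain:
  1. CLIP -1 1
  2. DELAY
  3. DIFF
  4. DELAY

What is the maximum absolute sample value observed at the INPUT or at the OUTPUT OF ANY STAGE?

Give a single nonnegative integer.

Input: [4, -4, -1, 0, 1, -1] (max |s|=4)
Stage 1 (CLIP -1 1): clip(4,-1,1)=1, clip(-4,-1,1)=-1, clip(-1,-1,1)=-1, clip(0,-1,1)=0, clip(1,-1,1)=1, clip(-1,-1,1)=-1 -> [1, -1, -1, 0, 1, -1] (max |s|=1)
Stage 2 (DELAY): [0, 1, -1, -1, 0, 1] = [0, 1, -1, -1, 0, 1] -> [0, 1, -1, -1, 0, 1] (max |s|=1)
Stage 3 (DIFF): s[0]=0, 1-0=1, -1-1=-2, -1--1=0, 0--1=1, 1-0=1 -> [0, 1, -2, 0, 1, 1] (max |s|=2)
Stage 4 (DELAY): [0, 0, 1, -2, 0, 1] = [0, 0, 1, -2, 0, 1] -> [0, 0, 1, -2, 0, 1] (max |s|=2)
Overall max amplitude: 4

Answer: 4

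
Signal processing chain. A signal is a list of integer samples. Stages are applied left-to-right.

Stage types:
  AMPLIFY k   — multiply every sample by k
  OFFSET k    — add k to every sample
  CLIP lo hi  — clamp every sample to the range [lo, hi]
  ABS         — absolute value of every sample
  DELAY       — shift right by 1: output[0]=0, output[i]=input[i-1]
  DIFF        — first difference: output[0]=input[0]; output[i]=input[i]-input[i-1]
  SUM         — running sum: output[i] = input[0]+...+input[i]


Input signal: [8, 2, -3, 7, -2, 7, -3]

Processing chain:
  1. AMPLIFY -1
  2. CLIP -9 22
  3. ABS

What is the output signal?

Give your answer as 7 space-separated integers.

Input: [8, 2, -3, 7, -2, 7, -3]
Stage 1 (AMPLIFY -1): 8*-1=-8, 2*-1=-2, -3*-1=3, 7*-1=-7, -2*-1=2, 7*-1=-7, -3*-1=3 -> [-8, -2, 3, -7, 2, -7, 3]
Stage 2 (CLIP -9 22): clip(-8,-9,22)=-8, clip(-2,-9,22)=-2, clip(3,-9,22)=3, clip(-7,-9,22)=-7, clip(2,-9,22)=2, clip(-7,-9,22)=-7, clip(3,-9,22)=3 -> [-8, -2, 3, -7, 2, -7, 3]
Stage 3 (ABS): |-8|=8, |-2|=2, |3|=3, |-7|=7, |2|=2, |-7|=7, |3|=3 -> [8, 2, 3, 7, 2, 7, 3]

Answer: 8 2 3 7 2 7 3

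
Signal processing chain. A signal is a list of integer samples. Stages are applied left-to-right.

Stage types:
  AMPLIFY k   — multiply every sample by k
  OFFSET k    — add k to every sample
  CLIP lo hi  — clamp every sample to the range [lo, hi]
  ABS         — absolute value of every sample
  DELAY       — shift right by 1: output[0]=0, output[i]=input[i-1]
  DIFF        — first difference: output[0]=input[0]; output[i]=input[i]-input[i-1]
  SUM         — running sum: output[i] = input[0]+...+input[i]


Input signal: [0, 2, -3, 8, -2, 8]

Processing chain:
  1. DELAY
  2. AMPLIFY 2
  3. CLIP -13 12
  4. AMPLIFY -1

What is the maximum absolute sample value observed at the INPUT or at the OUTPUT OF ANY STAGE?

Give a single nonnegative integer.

Answer: 16

Derivation:
Input: [0, 2, -3, 8, -2, 8] (max |s|=8)
Stage 1 (DELAY): [0, 0, 2, -3, 8, -2] = [0, 0, 2, -3, 8, -2] -> [0, 0, 2, -3, 8, -2] (max |s|=8)
Stage 2 (AMPLIFY 2): 0*2=0, 0*2=0, 2*2=4, -3*2=-6, 8*2=16, -2*2=-4 -> [0, 0, 4, -6, 16, -4] (max |s|=16)
Stage 3 (CLIP -13 12): clip(0,-13,12)=0, clip(0,-13,12)=0, clip(4,-13,12)=4, clip(-6,-13,12)=-6, clip(16,-13,12)=12, clip(-4,-13,12)=-4 -> [0, 0, 4, -6, 12, -4] (max |s|=12)
Stage 4 (AMPLIFY -1): 0*-1=0, 0*-1=0, 4*-1=-4, -6*-1=6, 12*-1=-12, -4*-1=4 -> [0, 0, -4, 6, -12, 4] (max |s|=12)
Overall max amplitude: 16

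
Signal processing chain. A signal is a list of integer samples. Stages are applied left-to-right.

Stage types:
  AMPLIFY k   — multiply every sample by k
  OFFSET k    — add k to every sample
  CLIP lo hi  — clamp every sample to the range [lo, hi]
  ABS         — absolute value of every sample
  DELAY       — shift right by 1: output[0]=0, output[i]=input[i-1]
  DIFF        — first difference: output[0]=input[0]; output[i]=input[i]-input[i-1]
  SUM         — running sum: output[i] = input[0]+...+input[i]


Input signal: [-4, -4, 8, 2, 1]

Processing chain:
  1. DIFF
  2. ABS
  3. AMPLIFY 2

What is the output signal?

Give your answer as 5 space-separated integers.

Input: [-4, -4, 8, 2, 1]
Stage 1 (DIFF): s[0]=-4, -4--4=0, 8--4=12, 2-8=-6, 1-2=-1 -> [-4, 0, 12, -6, -1]
Stage 2 (ABS): |-4|=4, |0|=0, |12|=12, |-6|=6, |-1|=1 -> [4, 0, 12, 6, 1]
Stage 3 (AMPLIFY 2): 4*2=8, 0*2=0, 12*2=24, 6*2=12, 1*2=2 -> [8, 0, 24, 12, 2]

Answer: 8 0 24 12 2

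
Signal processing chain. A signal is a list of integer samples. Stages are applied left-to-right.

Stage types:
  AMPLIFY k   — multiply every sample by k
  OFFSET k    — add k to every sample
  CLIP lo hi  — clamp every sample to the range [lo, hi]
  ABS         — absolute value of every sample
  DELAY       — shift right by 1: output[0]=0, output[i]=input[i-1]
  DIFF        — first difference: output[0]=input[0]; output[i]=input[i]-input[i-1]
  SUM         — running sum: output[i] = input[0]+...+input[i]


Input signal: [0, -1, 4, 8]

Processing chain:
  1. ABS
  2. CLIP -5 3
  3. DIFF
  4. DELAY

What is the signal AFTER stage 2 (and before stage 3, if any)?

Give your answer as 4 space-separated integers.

Input: [0, -1, 4, 8]
Stage 1 (ABS): |0|=0, |-1|=1, |4|=4, |8|=8 -> [0, 1, 4, 8]
Stage 2 (CLIP -5 3): clip(0,-5,3)=0, clip(1,-5,3)=1, clip(4,-5,3)=3, clip(8,-5,3)=3 -> [0, 1, 3, 3]

Answer: 0 1 3 3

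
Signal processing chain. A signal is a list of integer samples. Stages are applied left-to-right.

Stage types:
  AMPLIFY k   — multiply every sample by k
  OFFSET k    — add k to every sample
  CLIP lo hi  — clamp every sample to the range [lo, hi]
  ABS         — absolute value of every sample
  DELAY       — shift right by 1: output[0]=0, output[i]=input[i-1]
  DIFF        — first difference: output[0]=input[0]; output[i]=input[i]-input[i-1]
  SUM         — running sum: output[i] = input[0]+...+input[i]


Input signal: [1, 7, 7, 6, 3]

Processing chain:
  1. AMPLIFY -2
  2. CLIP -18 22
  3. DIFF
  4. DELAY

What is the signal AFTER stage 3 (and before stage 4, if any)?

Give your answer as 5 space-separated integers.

Answer: -2 -12 0 2 6

Derivation:
Input: [1, 7, 7, 6, 3]
Stage 1 (AMPLIFY -2): 1*-2=-2, 7*-2=-14, 7*-2=-14, 6*-2=-12, 3*-2=-6 -> [-2, -14, -14, -12, -6]
Stage 2 (CLIP -18 22): clip(-2,-18,22)=-2, clip(-14,-18,22)=-14, clip(-14,-18,22)=-14, clip(-12,-18,22)=-12, clip(-6,-18,22)=-6 -> [-2, -14, -14, -12, -6]
Stage 3 (DIFF): s[0]=-2, -14--2=-12, -14--14=0, -12--14=2, -6--12=6 -> [-2, -12, 0, 2, 6]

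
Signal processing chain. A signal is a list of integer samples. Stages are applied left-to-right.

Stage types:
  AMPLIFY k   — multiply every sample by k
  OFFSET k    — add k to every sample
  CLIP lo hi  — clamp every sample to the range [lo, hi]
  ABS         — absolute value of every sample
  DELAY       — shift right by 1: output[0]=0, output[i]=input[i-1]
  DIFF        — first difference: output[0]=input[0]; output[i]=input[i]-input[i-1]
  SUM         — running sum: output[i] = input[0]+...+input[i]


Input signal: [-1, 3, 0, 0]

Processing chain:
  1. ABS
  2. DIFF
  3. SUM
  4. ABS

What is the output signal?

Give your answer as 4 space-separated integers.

Input: [-1, 3, 0, 0]
Stage 1 (ABS): |-1|=1, |3|=3, |0|=0, |0|=0 -> [1, 3, 0, 0]
Stage 2 (DIFF): s[0]=1, 3-1=2, 0-3=-3, 0-0=0 -> [1, 2, -3, 0]
Stage 3 (SUM): sum[0..0]=1, sum[0..1]=3, sum[0..2]=0, sum[0..3]=0 -> [1, 3, 0, 0]
Stage 4 (ABS): |1|=1, |3|=3, |0|=0, |0|=0 -> [1, 3, 0, 0]

Answer: 1 3 0 0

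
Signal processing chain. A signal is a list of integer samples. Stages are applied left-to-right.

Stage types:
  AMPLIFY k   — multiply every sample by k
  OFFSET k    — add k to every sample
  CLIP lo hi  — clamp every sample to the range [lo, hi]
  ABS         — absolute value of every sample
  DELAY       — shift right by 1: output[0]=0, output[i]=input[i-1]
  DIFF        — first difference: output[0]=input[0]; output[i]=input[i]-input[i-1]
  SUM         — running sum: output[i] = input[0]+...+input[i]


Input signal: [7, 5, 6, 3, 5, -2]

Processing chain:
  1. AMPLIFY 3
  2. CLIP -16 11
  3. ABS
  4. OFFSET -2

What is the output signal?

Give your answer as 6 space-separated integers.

Answer: 9 9 9 7 9 4

Derivation:
Input: [7, 5, 6, 3, 5, -2]
Stage 1 (AMPLIFY 3): 7*3=21, 5*3=15, 6*3=18, 3*3=9, 5*3=15, -2*3=-6 -> [21, 15, 18, 9, 15, -6]
Stage 2 (CLIP -16 11): clip(21,-16,11)=11, clip(15,-16,11)=11, clip(18,-16,11)=11, clip(9,-16,11)=9, clip(15,-16,11)=11, clip(-6,-16,11)=-6 -> [11, 11, 11, 9, 11, -6]
Stage 3 (ABS): |11|=11, |11|=11, |11|=11, |9|=9, |11|=11, |-6|=6 -> [11, 11, 11, 9, 11, 6]
Stage 4 (OFFSET -2): 11+-2=9, 11+-2=9, 11+-2=9, 9+-2=7, 11+-2=9, 6+-2=4 -> [9, 9, 9, 7, 9, 4]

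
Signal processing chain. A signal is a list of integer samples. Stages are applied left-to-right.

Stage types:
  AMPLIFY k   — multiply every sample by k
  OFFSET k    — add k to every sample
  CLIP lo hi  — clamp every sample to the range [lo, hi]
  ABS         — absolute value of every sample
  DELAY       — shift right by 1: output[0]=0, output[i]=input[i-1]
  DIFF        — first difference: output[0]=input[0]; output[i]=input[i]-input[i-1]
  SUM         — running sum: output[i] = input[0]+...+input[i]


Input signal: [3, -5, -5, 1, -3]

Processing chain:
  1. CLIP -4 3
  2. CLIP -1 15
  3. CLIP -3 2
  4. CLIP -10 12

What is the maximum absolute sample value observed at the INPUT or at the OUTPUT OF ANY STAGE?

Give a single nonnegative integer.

Answer: 5

Derivation:
Input: [3, -5, -5, 1, -3] (max |s|=5)
Stage 1 (CLIP -4 3): clip(3,-4,3)=3, clip(-5,-4,3)=-4, clip(-5,-4,3)=-4, clip(1,-4,3)=1, clip(-3,-4,3)=-3 -> [3, -4, -4, 1, -3] (max |s|=4)
Stage 2 (CLIP -1 15): clip(3,-1,15)=3, clip(-4,-1,15)=-1, clip(-4,-1,15)=-1, clip(1,-1,15)=1, clip(-3,-1,15)=-1 -> [3, -1, -1, 1, -1] (max |s|=3)
Stage 3 (CLIP -3 2): clip(3,-3,2)=2, clip(-1,-3,2)=-1, clip(-1,-3,2)=-1, clip(1,-3,2)=1, clip(-1,-3,2)=-1 -> [2, -1, -1, 1, -1] (max |s|=2)
Stage 4 (CLIP -10 12): clip(2,-10,12)=2, clip(-1,-10,12)=-1, clip(-1,-10,12)=-1, clip(1,-10,12)=1, clip(-1,-10,12)=-1 -> [2, -1, -1, 1, -1] (max |s|=2)
Overall max amplitude: 5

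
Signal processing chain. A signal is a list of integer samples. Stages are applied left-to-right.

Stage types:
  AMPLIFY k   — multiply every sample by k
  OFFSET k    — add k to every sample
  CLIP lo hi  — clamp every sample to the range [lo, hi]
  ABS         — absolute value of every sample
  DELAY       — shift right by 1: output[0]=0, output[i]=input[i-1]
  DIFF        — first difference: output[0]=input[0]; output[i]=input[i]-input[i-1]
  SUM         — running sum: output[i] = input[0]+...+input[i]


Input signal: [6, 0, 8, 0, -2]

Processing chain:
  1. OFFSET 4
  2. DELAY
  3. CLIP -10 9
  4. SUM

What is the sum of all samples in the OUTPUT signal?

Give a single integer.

Answer: 70

Derivation:
Input: [6, 0, 8, 0, -2]
Stage 1 (OFFSET 4): 6+4=10, 0+4=4, 8+4=12, 0+4=4, -2+4=2 -> [10, 4, 12, 4, 2]
Stage 2 (DELAY): [0, 10, 4, 12, 4] = [0, 10, 4, 12, 4] -> [0, 10, 4, 12, 4]
Stage 3 (CLIP -10 9): clip(0,-10,9)=0, clip(10,-10,9)=9, clip(4,-10,9)=4, clip(12,-10,9)=9, clip(4,-10,9)=4 -> [0, 9, 4, 9, 4]
Stage 4 (SUM): sum[0..0]=0, sum[0..1]=9, sum[0..2]=13, sum[0..3]=22, sum[0..4]=26 -> [0, 9, 13, 22, 26]
Output sum: 70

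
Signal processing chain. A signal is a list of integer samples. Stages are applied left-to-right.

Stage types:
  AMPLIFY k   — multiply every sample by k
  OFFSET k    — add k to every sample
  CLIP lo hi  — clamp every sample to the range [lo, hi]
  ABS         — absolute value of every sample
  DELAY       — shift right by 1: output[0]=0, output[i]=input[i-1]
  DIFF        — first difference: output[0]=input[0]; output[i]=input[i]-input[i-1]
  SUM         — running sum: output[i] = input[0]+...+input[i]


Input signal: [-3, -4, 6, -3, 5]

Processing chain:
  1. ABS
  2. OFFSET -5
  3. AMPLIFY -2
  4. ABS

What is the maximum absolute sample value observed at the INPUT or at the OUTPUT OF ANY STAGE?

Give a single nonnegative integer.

Answer: 6

Derivation:
Input: [-3, -4, 6, -3, 5] (max |s|=6)
Stage 1 (ABS): |-3|=3, |-4|=4, |6|=6, |-3|=3, |5|=5 -> [3, 4, 6, 3, 5] (max |s|=6)
Stage 2 (OFFSET -5): 3+-5=-2, 4+-5=-1, 6+-5=1, 3+-5=-2, 5+-5=0 -> [-2, -1, 1, -2, 0] (max |s|=2)
Stage 3 (AMPLIFY -2): -2*-2=4, -1*-2=2, 1*-2=-2, -2*-2=4, 0*-2=0 -> [4, 2, -2, 4, 0] (max |s|=4)
Stage 4 (ABS): |4|=4, |2|=2, |-2|=2, |4|=4, |0|=0 -> [4, 2, 2, 4, 0] (max |s|=4)
Overall max amplitude: 6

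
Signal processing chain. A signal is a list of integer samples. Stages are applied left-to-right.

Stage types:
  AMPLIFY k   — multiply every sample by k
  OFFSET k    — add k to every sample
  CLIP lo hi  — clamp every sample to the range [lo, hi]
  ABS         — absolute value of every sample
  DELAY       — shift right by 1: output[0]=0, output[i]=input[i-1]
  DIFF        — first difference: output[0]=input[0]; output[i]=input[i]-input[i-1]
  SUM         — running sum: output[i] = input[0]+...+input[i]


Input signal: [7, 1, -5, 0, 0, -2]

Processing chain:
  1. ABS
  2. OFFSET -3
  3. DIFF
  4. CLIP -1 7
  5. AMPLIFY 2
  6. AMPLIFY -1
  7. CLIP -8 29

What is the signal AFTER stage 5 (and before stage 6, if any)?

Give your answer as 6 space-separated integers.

Input: [7, 1, -5, 0, 0, -2]
Stage 1 (ABS): |7|=7, |1|=1, |-5|=5, |0|=0, |0|=0, |-2|=2 -> [7, 1, 5, 0, 0, 2]
Stage 2 (OFFSET -3): 7+-3=4, 1+-3=-2, 5+-3=2, 0+-3=-3, 0+-3=-3, 2+-3=-1 -> [4, -2, 2, -3, -3, -1]
Stage 3 (DIFF): s[0]=4, -2-4=-6, 2--2=4, -3-2=-5, -3--3=0, -1--3=2 -> [4, -6, 4, -5, 0, 2]
Stage 4 (CLIP -1 7): clip(4,-1,7)=4, clip(-6,-1,7)=-1, clip(4,-1,7)=4, clip(-5,-1,7)=-1, clip(0,-1,7)=0, clip(2,-1,7)=2 -> [4, -1, 4, -1, 0, 2]
Stage 5 (AMPLIFY 2): 4*2=8, -1*2=-2, 4*2=8, -1*2=-2, 0*2=0, 2*2=4 -> [8, -2, 8, -2, 0, 4]

Answer: 8 -2 8 -2 0 4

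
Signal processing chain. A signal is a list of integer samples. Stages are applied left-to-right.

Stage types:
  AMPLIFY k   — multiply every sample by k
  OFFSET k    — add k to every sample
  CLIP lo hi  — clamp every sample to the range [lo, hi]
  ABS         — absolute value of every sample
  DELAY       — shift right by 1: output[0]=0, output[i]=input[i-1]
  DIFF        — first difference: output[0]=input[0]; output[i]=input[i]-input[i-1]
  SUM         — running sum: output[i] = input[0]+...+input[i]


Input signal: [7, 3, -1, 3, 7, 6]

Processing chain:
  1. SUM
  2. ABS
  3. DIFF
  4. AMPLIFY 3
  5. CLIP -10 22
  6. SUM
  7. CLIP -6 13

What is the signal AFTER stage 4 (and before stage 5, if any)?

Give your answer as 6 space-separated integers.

Answer: 21 9 -3 9 21 18

Derivation:
Input: [7, 3, -1, 3, 7, 6]
Stage 1 (SUM): sum[0..0]=7, sum[0..1]=10, sum[0..2]=9, sum[0..3]=12, sum[0..4]=19, sum[0..5]=25 -> [7, 10, 9, 12, 19, 25]
Stage 2 (ABS): |7|=7, |10|=10, |9|=9, |12|=12, |19|=19, |25|=25 -> [7, 10, 9, 12, 19, 25]
Stage 3 (DIFF): s[0]=7, 10-7=3, 9-10=-1, 12-9=3, 19-12=7, 25-19=6 -> [7, 3, -1, 3, 7, 6]
Stage 4 (AMPLIFY 3): 7*3=21, 3*3=9, -1*3=-3, 3*3=9, 7*3=21, 6*3=18 -> [21, 9, -3, 9, 21, 18]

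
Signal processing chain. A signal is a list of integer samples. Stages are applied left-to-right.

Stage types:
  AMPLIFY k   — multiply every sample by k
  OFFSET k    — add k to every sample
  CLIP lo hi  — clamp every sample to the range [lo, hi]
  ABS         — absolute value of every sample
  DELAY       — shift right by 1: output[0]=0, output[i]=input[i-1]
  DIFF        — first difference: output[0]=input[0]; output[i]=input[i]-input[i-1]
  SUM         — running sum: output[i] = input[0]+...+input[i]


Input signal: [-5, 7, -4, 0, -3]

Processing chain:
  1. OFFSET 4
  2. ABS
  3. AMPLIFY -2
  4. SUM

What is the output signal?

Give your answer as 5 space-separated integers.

Answer: -2 -24 -24 -32 -34

Derivation:
Input: [-5, 7, -4, 0, -3]
Stage 1 (OFFSET 4): -5+4=-1, 7+4=11, -4+4=0, 0+4=4, -3+4=1 -> [-1, 11, 0, 4, 1]
Stage 2 (ABS): |-1|=1, |11|=11, |0|=0, |4|=4, |1|=1 -> [1, 11, 0, 4, 1]
Stage 3 (AMPLIFY -2): 1*-2=-2, 11*-2=-22, 0*-2=0, 4*-2=-8, 1*-2=-2 -> [-2, -22, 0, -8, -2]
Stage 4 (SUM): sum[0..0]=-2, sum[0..1]=-24, sum[0..2]=-24, sum[0..3]=-32, sum[0..4]=-34 -> [-2, -24, -24, -32, -34]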